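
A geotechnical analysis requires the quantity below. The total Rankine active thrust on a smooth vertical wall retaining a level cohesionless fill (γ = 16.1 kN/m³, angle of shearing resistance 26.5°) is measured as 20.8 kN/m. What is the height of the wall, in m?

K_a = 0.3829. P_a = ½ K_a γ H² ⇒ H = √(2P_a/(K_a γ)).
H = √(2×20.8/(0.3829×16.1)) = 2.598 m.

2.60 m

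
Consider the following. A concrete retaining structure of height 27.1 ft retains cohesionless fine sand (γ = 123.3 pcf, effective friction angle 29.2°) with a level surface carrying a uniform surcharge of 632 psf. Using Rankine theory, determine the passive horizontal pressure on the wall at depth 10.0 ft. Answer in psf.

K_p = (1 + sin φ)/(1 − sin φ) = 2.905.
σ_v = γz + q = 123.3 × 10.0 + 632 = 1865 psf.
σ_h = K_p σ_v = 2.905 × 1865 = 5418 psf.

5420 psf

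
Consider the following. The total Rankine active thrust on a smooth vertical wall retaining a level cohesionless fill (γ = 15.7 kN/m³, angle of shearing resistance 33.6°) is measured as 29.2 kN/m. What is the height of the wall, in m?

3.60 m

K_a = 0.2875. P_a = ½ K_a γ H² ⇒ H = √(2P_a/(K_a γ)).
H = √(2×29.2/(0.2875×15.7)) = 3.597 m.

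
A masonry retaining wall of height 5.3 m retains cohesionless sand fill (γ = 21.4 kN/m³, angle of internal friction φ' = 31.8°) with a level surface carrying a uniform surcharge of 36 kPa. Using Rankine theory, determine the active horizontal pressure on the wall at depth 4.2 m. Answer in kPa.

39.0 kPa

K_a = (1 − sin φ)/(1 + sin φ) = 0.3098.
σ_v = γz + q = 21.4 × 4.2 + 36 = 125.9 kPa.
σ_h = K_a σ_v = 0.3098 × 125.9 = 39.00 kPa.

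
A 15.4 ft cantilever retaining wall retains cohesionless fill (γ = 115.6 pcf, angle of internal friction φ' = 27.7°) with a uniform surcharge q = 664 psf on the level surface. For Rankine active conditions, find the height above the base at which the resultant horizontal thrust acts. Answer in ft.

K_a = 0.3653.
Triangular part P₁ = ½K_aγH² = 5008 at H/3 = 5.133 ft; rectangular part P₂ = K_a q H = 3736 at H/2 = 7.700 ft.
ȳ = (P₁·5.133 + P₂·7.700)/(P₁+P₂) = 6.230 ft.

6.23 ft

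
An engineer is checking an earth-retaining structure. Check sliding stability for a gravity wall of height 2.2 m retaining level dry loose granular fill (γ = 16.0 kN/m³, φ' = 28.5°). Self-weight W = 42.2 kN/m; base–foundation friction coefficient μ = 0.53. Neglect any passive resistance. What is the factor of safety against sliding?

K_a = tan²(45° − 28.5°/2) = 0.3540.
P_a = ½K_aγH² = 0.5×0.3540×16.0×2.2² = 13.70 kN/m, acting at H/3 = 0.7333 m above the base.
FS_sliding = μW / P_a = 0.53×42.2 / 13.70 = 1.632.

1.63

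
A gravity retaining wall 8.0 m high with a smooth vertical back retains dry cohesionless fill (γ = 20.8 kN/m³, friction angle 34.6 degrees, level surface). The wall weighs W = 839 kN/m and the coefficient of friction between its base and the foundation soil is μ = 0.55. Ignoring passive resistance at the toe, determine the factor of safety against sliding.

K_a = tan²(45° − 34.6°/2) = 0.2756.
P_a = ½K_aγH² = 0.5×0.2756×20.8×8.0² = 183.5 kN/m, acting at H/3 = 2.667 m above the base.
FS_sliding = μW / P_a = 0.55×839 / 183.5 = 2.515.

2.52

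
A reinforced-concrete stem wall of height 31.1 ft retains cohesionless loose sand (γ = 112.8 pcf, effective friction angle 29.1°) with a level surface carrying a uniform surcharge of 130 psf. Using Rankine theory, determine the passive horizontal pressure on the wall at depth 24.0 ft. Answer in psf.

K_p = (1 + sin φ)/(1 − sin φ) = 2.894.
σ_v = γz + q = 112.8 × 24.0 + 130 = 2837 psf.
σ_h = K_p σ_v = 2.894 × 2837 = 8210 psf.

8210 psf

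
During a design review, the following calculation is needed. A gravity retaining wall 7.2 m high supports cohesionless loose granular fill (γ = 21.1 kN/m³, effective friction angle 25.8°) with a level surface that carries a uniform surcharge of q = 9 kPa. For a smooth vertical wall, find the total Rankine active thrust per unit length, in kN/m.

241 kN/m

K_a = tan²(45° − φ/2) = 0.3935.
Soil triangle: ½ K_a γ H² = 0.5×0.3935×21.1×7.2² = 215.2 kN/m.
Surcharge rectangle: K_a q H = 0.3935×9×7.2 = 25.50 kN/m.
Total = 215.2 + 25.50 = 240.7 kN/m.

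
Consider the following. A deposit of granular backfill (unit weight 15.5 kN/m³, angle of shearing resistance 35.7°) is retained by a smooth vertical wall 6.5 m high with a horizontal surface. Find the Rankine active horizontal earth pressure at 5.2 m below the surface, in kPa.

21.2 kPa

K_a = (1 − sin φ)/(1 + sin φ) = 0.2630.
σ_h = K_a γ z = 0.2630 × 15.5 × 5.2 = 21.20 kPa.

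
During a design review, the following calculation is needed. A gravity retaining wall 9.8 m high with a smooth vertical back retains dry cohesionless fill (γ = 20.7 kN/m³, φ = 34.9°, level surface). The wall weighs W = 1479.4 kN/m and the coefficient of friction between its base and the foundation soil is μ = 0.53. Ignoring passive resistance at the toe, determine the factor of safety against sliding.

K_a = tan²(45° − 34.9°/2) = 0.2721.
P_a = ½K_aγH² = 0.5×0.2721×20.7×9.8² = 270.5 kN/m, acting at H/3 = 3.267 m above the base.
FS_sliding = μW / P_a = 0.53×1479.4 / 270.5 = 2.898.

2.90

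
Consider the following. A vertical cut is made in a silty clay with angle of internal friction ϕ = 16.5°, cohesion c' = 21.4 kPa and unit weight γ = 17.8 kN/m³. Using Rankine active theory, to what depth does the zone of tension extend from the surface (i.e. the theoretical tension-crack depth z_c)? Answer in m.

3.22 m

K_a = tan²(45° − 16.5°/2) = 0.5576; √K_a = 0.7467.
The active pressure is zero where K_a γ z = 2c√K_a, so z_c = 2c/(γ√K_a) = 2×21.4/(17.8×0.7467) = 3.220 m.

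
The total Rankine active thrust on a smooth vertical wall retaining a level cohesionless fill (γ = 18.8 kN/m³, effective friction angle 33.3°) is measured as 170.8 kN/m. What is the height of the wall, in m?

K_a = 0.2911. P_a = ½ K_a γ H² ⇒ H = √(2P_a/(K_a γ)).
H = √(2×170.8/(0.2911×18.8)) = 7.900 m.

7.90 m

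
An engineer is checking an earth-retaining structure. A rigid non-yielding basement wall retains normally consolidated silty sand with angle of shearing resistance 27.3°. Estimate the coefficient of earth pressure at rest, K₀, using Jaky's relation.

K₀ = 1 − sin φ' = 1 − sin 27.3° = 0.5414.

0.541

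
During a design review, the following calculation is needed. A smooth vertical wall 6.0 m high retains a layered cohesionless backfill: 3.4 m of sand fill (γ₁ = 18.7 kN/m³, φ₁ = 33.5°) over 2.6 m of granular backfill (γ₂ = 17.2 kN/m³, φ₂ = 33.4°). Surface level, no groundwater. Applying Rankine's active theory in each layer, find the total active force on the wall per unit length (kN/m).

K_a1 = tan²(45°−33.5°/2) = 0.2887; K_a2 = tan²(45°−33.4°/2) = 0.2899.
Layer 1: σ at base = K_a1 γ₁ h₁ = 18.36 kPa; P₁ = ½×18.36×3.4 = 31.21.
Layer 2: σ_v at top = γ₁h₁ = 63.58; σ_h top = K_a2×63.58 = 18.43; σ_h base = K_a2×(63.58+17.2×2.6) = 31.40.
P₂ = ½(18.43+31.40)×2.6 = 64.78. Total P_a = 31.21+64.78 = 95.99 kN/m.

96.0 kN/m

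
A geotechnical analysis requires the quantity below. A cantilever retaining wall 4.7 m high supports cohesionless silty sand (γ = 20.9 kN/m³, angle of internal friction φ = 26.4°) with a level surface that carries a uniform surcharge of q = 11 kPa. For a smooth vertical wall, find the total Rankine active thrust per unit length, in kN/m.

K_a = tan²(45° − φ/2) = 0.3844.
Soil triangle: ½ K_a γ H² = 0.5×0.3844×20.9×4.7² = 88.74 kN/m.
Surcharge rectangle: K_a q H = 0.3844×11×4.7 = 19.88 kN/m.
Total = 88.74 + 19.88 = 108.6 kN/m.

109 kN/m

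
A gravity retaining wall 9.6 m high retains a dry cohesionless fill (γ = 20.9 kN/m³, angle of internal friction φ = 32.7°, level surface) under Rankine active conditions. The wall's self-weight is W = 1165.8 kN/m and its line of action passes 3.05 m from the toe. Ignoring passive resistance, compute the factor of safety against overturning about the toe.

3.87

K_a = tan²(45° − 32.7°/2) = 0.2985.
P_a = ½K_aγH² = 0.5×0.2985×20.9×9.6² = 287.5 kN/m, acting at H/3 = 3.200 m above the base.
Overturning moment M_o = P_a × H/3 = 287.5 × 3.200 = 919.9.
Resisting moment M_r = W × 3.05 = 1165.8 × 3.05 = 3556.
FS_overturning = M_r/M_o = 3556/919.9 = 3.865.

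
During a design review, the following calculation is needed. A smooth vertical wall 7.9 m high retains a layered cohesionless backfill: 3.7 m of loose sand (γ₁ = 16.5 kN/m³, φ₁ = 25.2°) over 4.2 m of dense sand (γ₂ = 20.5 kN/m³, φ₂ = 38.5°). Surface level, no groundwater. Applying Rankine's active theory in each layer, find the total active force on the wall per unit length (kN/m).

K_a1 = tan²(45°−25.2°/2) = 0.4027; K_a2 = tan²(45°−38.5°/2) = 0.2327.
Layer 1: σ at base = K_a1 γ₁ h₁ = 24.59 kPa; P₁ = ½×24.59×3.7 = 45.49.
Layer 2: σ_v at top = γ₁h₁ = 61.05; σ_h top = K_a2×61.05 = 14.20; σ_h base = K_a2×(61.05+20.5×4.2) = 34.24.
P₂ = ½(14.20+34.24)×4.2 = 101.7. Total P_a = 45.49+101.7 = 147.2 kN/m.

147 kN/m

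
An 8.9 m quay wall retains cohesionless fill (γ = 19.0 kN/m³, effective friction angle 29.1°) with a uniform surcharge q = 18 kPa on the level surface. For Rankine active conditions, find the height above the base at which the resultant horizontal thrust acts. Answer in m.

3.23 m

K_a = 0.3456.
Triangular part P₁ = ½K_aγH² = 260.1 at H/3 = 2.967 m; rectangular part P₂ = K_a q H = 55.36 at H/2 = 4.450 m.
ȳ = (P₁·2.967 + P₂·4.450)/(P₁+P₂) = 3.227 m.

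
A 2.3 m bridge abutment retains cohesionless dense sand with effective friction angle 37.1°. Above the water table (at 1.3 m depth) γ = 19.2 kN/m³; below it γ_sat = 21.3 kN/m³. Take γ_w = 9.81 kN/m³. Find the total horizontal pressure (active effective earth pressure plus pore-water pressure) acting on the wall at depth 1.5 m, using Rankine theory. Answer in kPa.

8.71 kPa

K_a = (1 − sin φ)/(1 + sin φ) = 0.2475.
γ' = 21.3 − 9.81 = 11.49 kN/m³.
Effective vertical stress at 1.5 m: σ'_v = 19.2×1.3 + 11.49×0.200 = 27.26 kPa.
σ'_h = K_a σ'_v = 0.2475 × 27.26 = 6.746 kPa; u = γ_w × 0.200 = 1.962 kPa.
Total σ_h = 6.746 + 1.962 = 8.708 kPa.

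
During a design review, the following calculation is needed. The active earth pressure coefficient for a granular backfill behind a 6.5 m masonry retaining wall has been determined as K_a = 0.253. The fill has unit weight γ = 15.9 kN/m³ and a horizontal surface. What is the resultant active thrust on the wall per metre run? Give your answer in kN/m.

P = ½ K_a γ H² = 0.5 × 0.253 × 15.9 × 6.5² = 84.98 kN/m.

85.0 kN/m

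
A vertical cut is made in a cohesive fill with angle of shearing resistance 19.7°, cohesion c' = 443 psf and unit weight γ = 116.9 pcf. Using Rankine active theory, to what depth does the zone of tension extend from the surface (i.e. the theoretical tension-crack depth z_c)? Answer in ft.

K_a = tan²(45° − 19.7°/2) = 0.4958; √K_a = 0.7041.
The active pressure is zero where K_a γ z = 2c√K_a, so z_c = 2c/(γ√K_a) = 2×443/(116.9×0.7041) = 10.76 ft.

10.8 ft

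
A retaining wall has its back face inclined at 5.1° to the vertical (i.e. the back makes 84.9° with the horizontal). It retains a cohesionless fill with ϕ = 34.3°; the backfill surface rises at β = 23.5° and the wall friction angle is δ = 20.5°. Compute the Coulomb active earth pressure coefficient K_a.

K_a = sin²(α+φ) / [sin²α · sin(α−δ) · (1 + √{sin(φ+δ)sin(φ−β) / (sin(α−δ)sin(α+β))})²].
With α = 84.9°, φ = 34.3°, δ = 20.5°, β = 23.5°: K_a = 0.4206.

0.421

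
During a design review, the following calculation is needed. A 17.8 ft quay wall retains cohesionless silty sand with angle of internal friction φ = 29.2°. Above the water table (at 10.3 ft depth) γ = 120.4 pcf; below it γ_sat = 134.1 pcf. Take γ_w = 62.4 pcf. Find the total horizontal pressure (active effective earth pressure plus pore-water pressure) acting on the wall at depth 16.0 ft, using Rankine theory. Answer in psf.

K_a = (1 − sin φ)/(1 + sin φ) = 0.3442.
γ' = 134.1 − 62.4 = 71.70 pcf.
Effective vertical stress at 16.0 ft: σ'_v = 120.4×10.3 + 71.70×5.70 = 1649 psf.
σ'_h = K_a σ'_v = 0.3442 × 1649 = 567.5 psf; u = γ_w × 5.70 = 355.7 psf.
Total σ_h = 567.5 + 355.7 = 923.2 psf.

923 psf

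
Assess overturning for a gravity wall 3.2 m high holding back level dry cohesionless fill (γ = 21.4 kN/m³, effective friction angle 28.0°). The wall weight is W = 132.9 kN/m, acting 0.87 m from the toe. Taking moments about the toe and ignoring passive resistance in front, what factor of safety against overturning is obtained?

2.74

K_a = tan²(45° − 28.0°/2) = 0.3610.
P_a = ½K_aγH² = 0.5×0.3610×21.4×3.2² = 39.56 kN/m, acting at H/3 = 1.067 m above the base.
Overturning moment M_o = P_a × H/3 = 39.56 × 1.067 = 42.19.
Resisting moment M_r = W × 0.87 = 132.9 × 0.87 = 115.6.
FS_overturning = M_r/M_o = 115.6/42.19 = 2.740.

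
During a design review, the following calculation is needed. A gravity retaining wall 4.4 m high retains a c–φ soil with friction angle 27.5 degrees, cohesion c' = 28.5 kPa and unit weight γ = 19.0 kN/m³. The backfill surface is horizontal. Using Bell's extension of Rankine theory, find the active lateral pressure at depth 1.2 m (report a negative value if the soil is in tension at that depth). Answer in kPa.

-26.2 kPa

K_a = (1 − sin φ)/(1 + sin φ) = 0.3682.
σ_a = K_a γ z − 2c√K_a = 0.3682×19.0×1.2 − 2×28.5×0.6068 = -26.19 kPa.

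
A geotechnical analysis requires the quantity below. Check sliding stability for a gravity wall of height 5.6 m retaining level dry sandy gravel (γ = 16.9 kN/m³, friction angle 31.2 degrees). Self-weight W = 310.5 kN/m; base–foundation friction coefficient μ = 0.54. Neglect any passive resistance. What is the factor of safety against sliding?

1.99

K_a = tan²(45° − 31.2°/2) = 0.3175.
P_a = ½K_aγH² = 0.5×0.3175×16.9×5.6² = 84.13 kN/m, acting at H/3 = 1.867 m above the base.
FS_sliding = μW / P_a = 0.54×310.5 / 84.13 = 1.993.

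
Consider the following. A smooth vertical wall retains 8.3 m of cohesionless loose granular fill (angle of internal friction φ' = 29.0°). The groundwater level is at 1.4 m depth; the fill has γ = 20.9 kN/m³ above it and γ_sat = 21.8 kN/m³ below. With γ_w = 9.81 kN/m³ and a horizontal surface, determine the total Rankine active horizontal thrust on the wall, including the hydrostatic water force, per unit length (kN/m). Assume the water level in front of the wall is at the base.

410 kN/m

K_a = tan²(45° − φ/2) = 0.3470.
γ' = 21.8 − 9.81 = 11.99 kN/m³. Depth below WT = 6.9 m.
σ'_h at WT = K_a γ d_w = 10.15 kPa; at base = 10.15 + K_a γ' × 6.9 = 38.86 kPa.
P₁ (0–1.4 m) = ½×10.15×1.4 = 7.107. P₂ (1.4–8.3 m) = ½(10.15+38.86)×6.9 = 169.1.
P_w = ½ γ_w h₂² = 0.5×9.81×6.9² = 233.5. Total = 7.107+169.1+233.5 = 409.7 kN/m.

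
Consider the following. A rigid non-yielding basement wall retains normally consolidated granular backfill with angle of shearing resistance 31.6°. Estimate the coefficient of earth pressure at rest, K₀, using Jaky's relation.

0.476

K₀ = 1 − sin φ' = 1 − sin 31.6° = 0.4760.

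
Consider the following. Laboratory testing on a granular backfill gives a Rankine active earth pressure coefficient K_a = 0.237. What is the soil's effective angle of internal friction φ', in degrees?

38.1°

K_a = tan²(45° − φ/2) ⇒ 45° − φ/2 = arctan(√0.237) = 25.96°.
φ = 2(45° − 25.96°) = 38.08°.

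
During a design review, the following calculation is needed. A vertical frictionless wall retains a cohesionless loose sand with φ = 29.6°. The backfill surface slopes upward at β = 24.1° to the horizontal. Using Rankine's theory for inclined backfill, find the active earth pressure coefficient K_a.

0.487

K_a = cos β · (cos β − √(cos²β − cos²φ)) / (cos β + √(cos²β − cos²φ)).
cos β = 0.9128, cos φ = 0.8695, √(cos²β − cos²φ) = 0.2779.
K_a = 0.9128 × (0.9128 − 0.2779)/(0.9128 + 0.2779) = 0.4867.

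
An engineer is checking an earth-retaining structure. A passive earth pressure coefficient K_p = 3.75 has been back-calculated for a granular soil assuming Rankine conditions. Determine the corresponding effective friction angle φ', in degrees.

35.4°

K_p = (1+sin φ)/(1−sin φ) ⇒ sin φ = (K_p − 1)/(K_p + 1) = 0.5789.
φ = arcsin(0.5789) = 35.38°.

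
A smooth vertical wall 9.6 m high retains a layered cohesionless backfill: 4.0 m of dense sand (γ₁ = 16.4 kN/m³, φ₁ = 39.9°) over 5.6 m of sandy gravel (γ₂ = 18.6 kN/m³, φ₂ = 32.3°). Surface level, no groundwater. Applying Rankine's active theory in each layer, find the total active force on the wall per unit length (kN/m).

229 kN/m

K_a1 = tan²(45°−39.9°/2) = 0.2184; K_a2 = tan²(45°−32.3°/2) = 0.3035.
Layer 1: σ at base = K_a1 γ₁ h₁ = 14.33 kPa; P₁ = ½×14.33×4.0 = 28.66.
Layer 2: σ_v at top = γ₁h₁ = 65.60; σ_h top = K_a2×65.60 = 19.91; σ_h base = K_a2×(65.60+18.6×5.6) = 51.52.
P₂ = ½(19.91+51.52)×5.6 = 200.0. Total P_a = 28.66+200.0 = 228.7 kN/m.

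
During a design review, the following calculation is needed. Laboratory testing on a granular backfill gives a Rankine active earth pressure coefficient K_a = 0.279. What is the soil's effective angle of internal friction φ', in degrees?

34.3°

K_a = tan²(45° − φ/2) ⇒ 45° − φ/2 = arctan(√0.279) = 27.84°.
φ = 2(45° − 27.84°) = 34.31°.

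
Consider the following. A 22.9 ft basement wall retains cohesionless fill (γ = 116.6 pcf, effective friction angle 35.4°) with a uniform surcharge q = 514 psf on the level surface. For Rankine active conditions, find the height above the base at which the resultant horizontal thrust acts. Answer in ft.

8.69 ft

K_a = 0.2664.
Triangular part P₁ = ½K_aγH² = 8145 at H/3 = 7.633 ft; rectangular part P₂ = K_a q H = 3136 at H/2 = 11.45 ft.
ȳ = (P₁·7.633 + P₂·11.45)/(P₁+P₂) = 8.694 ft.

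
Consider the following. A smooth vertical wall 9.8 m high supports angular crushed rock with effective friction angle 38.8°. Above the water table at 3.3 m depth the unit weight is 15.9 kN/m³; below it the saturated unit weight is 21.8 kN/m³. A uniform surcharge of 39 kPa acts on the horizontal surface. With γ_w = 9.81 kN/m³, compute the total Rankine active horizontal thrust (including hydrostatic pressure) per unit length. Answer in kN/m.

K_a = tan²(45° − φ/2) = 0.2296.
γ' = 21.8 − 9.81 = 11.99 kN/m³. h₂ = H − d_w = 6.5 m.
σ'_h: at surface K_a·q = 8.953; at WT K_a(q+γd_w) = 21.00; at base K_a(q+γd_w+γ'h₂) = 38.89 kPa.
P₁ = ½(8.953+21.00)×3.3 = 49.42; P₂ = ½(21.00+38.89)×6.5 = 194.6; P_w = ½γ_w h₂² = 207.2.
Total = 49.42+194.6+207.2 = 451.3 kN/m.

451 kN/m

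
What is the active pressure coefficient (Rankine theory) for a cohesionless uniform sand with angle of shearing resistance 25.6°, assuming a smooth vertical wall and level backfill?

0.397

K_a = tan²(45° − φ/2) = tan²(32.20°) = 0.3966.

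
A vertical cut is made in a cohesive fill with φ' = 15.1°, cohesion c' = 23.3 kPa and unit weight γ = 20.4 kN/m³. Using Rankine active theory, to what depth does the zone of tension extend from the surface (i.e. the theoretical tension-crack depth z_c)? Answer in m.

K_a = tan²(45° − 15.1°/2) = 0.5867; √K_a = 0.7659.
The active pressure is zero where K_a γ z = 2c√K_a, so z_c = 2c/(γ√K_a) = 2×23.3/(20.4×0.7659) = 2.982 m.

2.98 m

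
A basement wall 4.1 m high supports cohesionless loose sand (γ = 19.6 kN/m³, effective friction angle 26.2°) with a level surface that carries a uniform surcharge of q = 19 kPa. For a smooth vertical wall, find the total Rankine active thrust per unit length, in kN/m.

94.0 kN/m

K_a = tan²(45° − φ/2) = 0.3874.
Soil triangle: ½ K_a γ H² = 0.5×0.3874×19.6×4.1² = 63.83 kN/m.
Surcharge rectangle: K_a q H = 0.3874×19×4.1 = 30.18 kN/m.
Total = 63.83 + 30.18 = 94.01 kN/m.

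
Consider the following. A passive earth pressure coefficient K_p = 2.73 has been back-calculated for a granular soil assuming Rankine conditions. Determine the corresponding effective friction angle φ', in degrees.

27.6°

K_p = (1+sin φ)/(1−sin φ) ⇒ sin φ = (K_p − 1)/(K_p + 1) = 0.4638.
φ = arcsin(0.4638) = 27.63°.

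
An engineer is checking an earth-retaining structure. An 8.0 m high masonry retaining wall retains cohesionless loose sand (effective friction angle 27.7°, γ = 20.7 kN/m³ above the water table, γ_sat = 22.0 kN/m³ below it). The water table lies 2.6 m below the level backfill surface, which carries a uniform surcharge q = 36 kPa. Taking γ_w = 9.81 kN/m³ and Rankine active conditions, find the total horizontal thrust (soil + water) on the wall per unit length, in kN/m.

K_a = tan²(45° − φ/2) = 0.3653.
γ' = 22.0 − 9.81 = 12.19 kN/m³. h₂ = H − d_w = 5.4 m.
σ'_h: at surface K_a·q = 13.15; at WT K_a(q+γd_w) = 32.81; at base K_a(q+γd_w+γ'h₂) = 56.86 kPa.
P₁ = ½(13.15+32.81)×2.6 = 59.76; P₂ = ½(32.81+56.86)×5.4 = 242.1; P_w = ½γ_w h₂² = 143.0.
Total = 59.76+242.1+143.0 = 444.9 kN/m.

445 kN/m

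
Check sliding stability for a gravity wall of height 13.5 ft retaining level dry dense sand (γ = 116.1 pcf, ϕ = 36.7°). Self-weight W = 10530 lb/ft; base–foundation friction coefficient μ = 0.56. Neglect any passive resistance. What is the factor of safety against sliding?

K_a = tan²(45° − 36.7°/2) = 0.2519.
P_a = ½K_aγH² = 0.5×0.2519×116.1×13.5² = 2665 lb/ft, acting at H/3 = 4.500 ft above the base.
FS_sliding = μW / P_a = 0.56×10530 / 2665 = 2.213.

2.21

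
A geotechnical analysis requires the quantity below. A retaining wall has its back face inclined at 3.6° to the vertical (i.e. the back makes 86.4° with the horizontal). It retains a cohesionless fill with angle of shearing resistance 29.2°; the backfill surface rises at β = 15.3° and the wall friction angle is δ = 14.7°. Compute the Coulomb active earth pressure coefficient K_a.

0.425

K_a = sin²(α+φ) / [sin²α · sin(α−δ) · (1 + √{sin(φ+δ)sin(φ−β) / (sin(α−δ)sin(α+β))})²].
With α = 86.4°, φ = 29.2°, δ = 14.7°, β = 15.3°: K_a = 0.4245.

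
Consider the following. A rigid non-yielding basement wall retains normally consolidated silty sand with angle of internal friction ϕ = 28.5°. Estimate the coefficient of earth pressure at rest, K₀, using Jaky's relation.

0.523

K₀ = 1 − sin φ' = 1 − sin 28.5° = 0.5228.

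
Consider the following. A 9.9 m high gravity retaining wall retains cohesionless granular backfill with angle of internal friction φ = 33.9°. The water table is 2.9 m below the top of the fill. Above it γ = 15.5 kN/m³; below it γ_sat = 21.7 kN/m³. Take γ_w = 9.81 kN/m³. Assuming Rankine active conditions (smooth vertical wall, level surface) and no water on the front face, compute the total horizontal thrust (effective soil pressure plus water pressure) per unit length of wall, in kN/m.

K_a = tan²(45° − φ/2) = 0.2839.
γ' = 21.7 − 9.81 = 11.89 kN/m³. Depth below WT = 7.0 m.
σ'_h at WT = K_a γ d_w = 12.76 kPa; at base = 12.76 + K_a γ' × 7.0 = 36.39 kPa.
P₁ (0–2.9 m) = ½×12.76×2.9 = 18.50. P₂ (2.9–9.9 m) = ½(12.76+36.39)×7.0 = 172.0.
P_w = ½ γ_w h₂² = 0.5×9.81×7.0² = 240.3. Total = 18.50+172.0+240.3 = 430.9 kN/m.

431 kN/m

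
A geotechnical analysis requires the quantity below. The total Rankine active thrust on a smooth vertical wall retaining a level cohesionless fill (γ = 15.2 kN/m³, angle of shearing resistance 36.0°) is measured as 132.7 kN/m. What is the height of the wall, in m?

K_a = 0.2596. P_a = ½ K_a γ H² ⇒ H = √(2P_a/(K_a γ)).
H = √(2×132.7/(0.2596×15.2)) = 8.201 m.

8.20 m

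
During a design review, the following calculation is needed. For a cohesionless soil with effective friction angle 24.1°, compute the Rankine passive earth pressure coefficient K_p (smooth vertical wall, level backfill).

K_p = (1 + sin φ)/(1 − sin φ) = tan²(45° + 24.1°/2) = 2.380.

2.38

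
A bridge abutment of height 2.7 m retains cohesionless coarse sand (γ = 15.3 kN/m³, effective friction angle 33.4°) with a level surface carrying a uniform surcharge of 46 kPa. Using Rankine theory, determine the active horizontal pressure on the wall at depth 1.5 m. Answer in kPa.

20.0 kPa

K_a = (1 − sin φ)/(1 + sin φ) = 0.2899.
σ_v = γz + q = 15.3 × 1.5 + 46 = 68.95 kPa.
σ_h = K_a σ_v = 0.2899 × 68.95 = 19.99 kPa.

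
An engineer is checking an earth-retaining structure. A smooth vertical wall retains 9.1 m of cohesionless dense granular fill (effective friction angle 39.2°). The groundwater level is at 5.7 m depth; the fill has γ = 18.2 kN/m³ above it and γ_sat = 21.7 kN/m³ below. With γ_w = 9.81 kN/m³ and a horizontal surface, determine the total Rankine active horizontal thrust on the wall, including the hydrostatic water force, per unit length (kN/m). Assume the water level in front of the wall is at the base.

K_a = tan²(45° − φ/2) = 0.2255.
γ' = 21.7 − 9.81 = 11.89 kN/m³. Depth below WT = 3.4 m.
σ'_h at WT = K_a γ d_w = 23.39 kPa; at base = 23.39 + K_a γ' × 3.4 = 32.50 kPa.
P₁ (0–5.7 m) = ½×23.39×5.7 = 66.66. P₂ (5.7–9.1 m) = ½(23.39+32.50)×3.4 = 95.02.
P_w = ½ γ_w h₂² = 0.5×9.81×3.4² = 56.70. Total = 66.66+95.02+56.70 = 218.4 kN/m.

218 kN/m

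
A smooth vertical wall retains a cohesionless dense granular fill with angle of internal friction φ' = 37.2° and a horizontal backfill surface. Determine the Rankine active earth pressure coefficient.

0.246

K_a = (1 − sin φ)/(1 + sin φ) = (1 − sin 37.2°)/(1 + sin 37.2°) = 0.2464.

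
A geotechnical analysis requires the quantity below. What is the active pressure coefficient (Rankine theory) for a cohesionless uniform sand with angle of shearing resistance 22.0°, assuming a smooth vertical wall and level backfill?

0.455

K_a = tan²(45° − φ/2) = tan²(34.00°) = 0.4550.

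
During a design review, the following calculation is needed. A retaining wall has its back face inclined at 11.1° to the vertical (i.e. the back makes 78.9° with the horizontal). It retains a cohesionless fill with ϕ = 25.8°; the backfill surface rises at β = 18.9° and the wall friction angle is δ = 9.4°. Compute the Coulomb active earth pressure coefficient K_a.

K_a = sin²(α+φ) / [sin²α · sin(α−δ) · (1 + √{sin(φ+δ)sin(φ−β) / (sin(α−δ)sin(α+β))})²].
With α = 78.9°, φ = 25.8°, δ = 9.4°, β = 18.9°: K_a = 0.6399.

0.640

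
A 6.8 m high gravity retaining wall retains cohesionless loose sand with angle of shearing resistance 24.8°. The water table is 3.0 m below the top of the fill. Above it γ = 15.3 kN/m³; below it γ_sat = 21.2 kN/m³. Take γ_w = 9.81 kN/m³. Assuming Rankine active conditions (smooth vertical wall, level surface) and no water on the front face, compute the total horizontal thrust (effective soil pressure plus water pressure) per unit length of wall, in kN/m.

204 kN/m

K_a = tan²(45° − φ/2) = 0.4090.
γ' = 21.2 − 9.81 = 11.39 kN/m³. Depth below WT = 3.8 m.
σ'_h at WT = K_a γ d_w = 18.77 kPa; at base = 18.77 + K_a γ' × 3.8 = 36.47 kPa.
P₁ (0–3.0 m) = ½×18.77×3.0 = 28.16. P₂ (3.0–6.8 m) = ½(18.77+36.47)×3.8 = 105.0.
P_w = ½ γ_w h₂² = 0.5×9.81×3.8² = 70.83. Total = 28.16+105.0+70.83 = 204.0 kN/m.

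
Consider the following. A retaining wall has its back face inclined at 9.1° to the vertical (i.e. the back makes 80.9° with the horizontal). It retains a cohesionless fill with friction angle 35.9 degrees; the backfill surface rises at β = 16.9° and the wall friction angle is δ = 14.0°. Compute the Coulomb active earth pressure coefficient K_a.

0.383

K_a = sin²(α+φ) / [sin²α · sin(α−δ) · (1 + √{sin(φ+δ)sin(φ−β) / (sin(α−δ)sin(α+β))})²].
With α = 80.9°, φ = 35.9°, δ = 14.0°, β = 16.9°: K_a = 0.3831.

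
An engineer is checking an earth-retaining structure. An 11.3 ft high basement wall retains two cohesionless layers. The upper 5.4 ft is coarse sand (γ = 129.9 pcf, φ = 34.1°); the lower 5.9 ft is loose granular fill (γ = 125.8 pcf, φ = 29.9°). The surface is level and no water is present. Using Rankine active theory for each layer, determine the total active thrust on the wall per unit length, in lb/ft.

K_a1 = tan²(45°−34.1°/2) = 0.2815; K_a2 = tan²(45°−29.9°/2) = 0.3347.
Layer 1: σ at base = K_a1 γ₁ h₁ = 197.5 psf; P₁ = ½×197.5×5.4 = 533.2.
Layer 2: σ_v at top = γ₁h₁ = 701.5; σ_h top = K_a2×701.5 = 234.8; σ_h base = K_a2×(701.5+125.8×5.9) = 483.2.
P₂ = ½(234.8+483.2)×5.9 = 2118. Total P_a = 533.2+2118 = 2651 lb/ft.

2650 lb/ft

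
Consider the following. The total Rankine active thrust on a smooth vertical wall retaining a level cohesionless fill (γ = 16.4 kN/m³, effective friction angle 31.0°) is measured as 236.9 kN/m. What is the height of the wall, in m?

K_a = 0.3201. P_a = ½ K_a γ H² ⇒ H = √(2P_a/(K_a γ)).
H = √(2×236.9/(0.3201×16.4)) = 9.500 m.

9.50 m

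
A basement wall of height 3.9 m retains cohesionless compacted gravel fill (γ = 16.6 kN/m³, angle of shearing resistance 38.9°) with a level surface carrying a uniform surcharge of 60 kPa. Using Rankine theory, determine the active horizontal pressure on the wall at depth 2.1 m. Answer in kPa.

21.7 kPa

K_a = (1 − sin φ)/(1 + sin φ) = 0.2285.
σ_v = γz + q = 16.6 × 2.1 + 60 = 94.86 kPa.
σ_h = K_a σ_v = 0.2285 × 94.86 = 21.68 kPa.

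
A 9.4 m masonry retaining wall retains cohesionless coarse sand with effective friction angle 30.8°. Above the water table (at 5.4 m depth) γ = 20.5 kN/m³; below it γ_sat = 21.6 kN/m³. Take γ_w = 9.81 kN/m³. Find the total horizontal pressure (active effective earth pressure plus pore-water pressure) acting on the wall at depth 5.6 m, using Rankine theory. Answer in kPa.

38.4 kPa

K_a = (1 − sin φ)/(1 + sin φ) = 0.3227.
γ' = 21.6 − 9.81 = 11.79 kN/m³.
Effective vertical stress at 5.6 m: σ'_v = 20.5×5.4 + 11.79×0.200 = 113.1 kPa.
σ'_h = K_a σ'_v = 0.3227 × 113.1 = 36.49 kPa; u = γ_w × 0.200 = 1.962 kPa.
Total σ_h = 36.49 + 1.962 = 38.45 kPa.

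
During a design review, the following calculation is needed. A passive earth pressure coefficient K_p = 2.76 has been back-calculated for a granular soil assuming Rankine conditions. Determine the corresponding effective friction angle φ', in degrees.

27.9°

K_p = (1+sin φ)/(1−sin φ) ⇒ sin φ = (K_p − 1)/(K_p + 1) = 0.4681.
φ = arcsin(0.4681) = 27.91°.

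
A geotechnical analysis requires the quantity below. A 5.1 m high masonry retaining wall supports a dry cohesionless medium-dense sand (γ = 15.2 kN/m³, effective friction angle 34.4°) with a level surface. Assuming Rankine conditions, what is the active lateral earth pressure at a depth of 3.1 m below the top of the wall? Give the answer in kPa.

K_a = (1 − sin φ)/(1 + sin φ) = 0.2780.
σ_h = K_a γ z = 0.2780 × 15.2 × 3.1 = 13.10 kPa.

13.1 kPa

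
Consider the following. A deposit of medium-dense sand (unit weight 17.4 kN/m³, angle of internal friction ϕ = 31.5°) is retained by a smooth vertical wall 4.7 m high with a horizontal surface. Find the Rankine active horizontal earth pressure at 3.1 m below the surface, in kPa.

K_a = (1 − sin φ)/(1 + sin φ) = 0.3136.
σ_h = K_a γ z = 0.3136 × 17.4 × 3.1 = 16.92 kPa.

16.9 kPa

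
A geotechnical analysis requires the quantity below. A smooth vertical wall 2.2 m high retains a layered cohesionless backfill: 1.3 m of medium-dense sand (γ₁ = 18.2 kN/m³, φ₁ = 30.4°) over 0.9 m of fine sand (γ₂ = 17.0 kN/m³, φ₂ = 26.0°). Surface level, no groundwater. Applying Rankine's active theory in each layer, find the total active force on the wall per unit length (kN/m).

K_a1 = tan²(45°−30.4°/2) = 0.3280; K_a2 = tan²(45°−26.0°/2) = 0.3905.
Layer 1: σ at base = K_a1 γ₁ h₁ = 7.760 kPa; P₁ = ½×7.760×1.3 = 5.044.
Layer 2: σ_v at top = γ₁h₁ = 23.66; σ_h top = K_a2×23.66 = 9.238; σ_h base = K_a2×(23.66+17.0×0.9) = 15.21.
P₂ = ½(9.238+15.21)×0.9 = 11.00. Total P_a = 5.044+11.00 = 16.05 kN/m.

16.0 kN/m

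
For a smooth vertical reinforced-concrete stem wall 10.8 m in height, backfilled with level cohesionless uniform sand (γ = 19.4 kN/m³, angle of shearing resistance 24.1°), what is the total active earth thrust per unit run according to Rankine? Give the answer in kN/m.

475 kN/m

K_a = tan²(45° − φ/2) = 0.4201.
P_a = ½ K_a γ H² = 0.5 × 0.4201 × 19.4 × 10.8² = 475.3 kN/m.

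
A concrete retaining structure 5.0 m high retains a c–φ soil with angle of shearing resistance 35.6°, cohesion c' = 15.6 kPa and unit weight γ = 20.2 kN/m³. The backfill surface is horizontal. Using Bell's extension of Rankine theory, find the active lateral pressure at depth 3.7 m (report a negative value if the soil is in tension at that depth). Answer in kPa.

3.71 kPa

K_a = (1 − sin φ)/(1 + sin φ) = 0.2641.
σ_a = K_a γ z − 2c√K_a = 0.2641×20.2×3.7 − 2×15.6×0.5139 = 3.706 kPa.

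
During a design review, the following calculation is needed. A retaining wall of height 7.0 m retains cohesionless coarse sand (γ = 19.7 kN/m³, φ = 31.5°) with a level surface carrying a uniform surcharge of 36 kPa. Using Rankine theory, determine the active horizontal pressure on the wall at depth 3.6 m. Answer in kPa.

K_a = (1 − sin φ)/(1 + sin φ) = 0.3136.
σ_v = γz + q = 19.7 × 3.6 + 36 = 106.9 kPa.
σ_h = K_a σ_v = 0.3136 × 106.9 = 33.53 kPa.

33.5 kPa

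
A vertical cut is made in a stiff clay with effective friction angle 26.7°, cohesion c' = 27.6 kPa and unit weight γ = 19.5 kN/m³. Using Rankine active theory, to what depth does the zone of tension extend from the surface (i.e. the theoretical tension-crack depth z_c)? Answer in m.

K_a = tan²(45° − 26.7°/2) = 0.3800; √K_a = 0.6164.
The active pressure is zero where K_a γ z = 2c√K_a, so z_c = 2c/(γ√K_a) = 2×27.6/(19.5×0.6164) = 4.592 m.

4.59 m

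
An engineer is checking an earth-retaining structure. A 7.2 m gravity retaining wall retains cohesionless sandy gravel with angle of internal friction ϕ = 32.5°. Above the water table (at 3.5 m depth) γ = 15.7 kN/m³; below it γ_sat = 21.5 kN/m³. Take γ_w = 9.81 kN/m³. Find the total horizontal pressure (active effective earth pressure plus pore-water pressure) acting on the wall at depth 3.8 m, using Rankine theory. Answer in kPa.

20.5 kPa

K_a = (1 − sin φ)/(1 + sin φ) = 0.3010.
γ' = 21.5 − 9.81 = 11.69 kN/m³.
Effective vertical stress at 3.8 m: σ'_v = 15.7×3.5 + 11.69×0.300 = 58.46 kPa.
σ'_h = K_a σ'_v = 0.3010 × 58.46 = 17.59 kPa; u = γ_w × 0.300 = 2.943 kPa.
Total σ_h = 17.59 + 2.943 = 20.54 kPa.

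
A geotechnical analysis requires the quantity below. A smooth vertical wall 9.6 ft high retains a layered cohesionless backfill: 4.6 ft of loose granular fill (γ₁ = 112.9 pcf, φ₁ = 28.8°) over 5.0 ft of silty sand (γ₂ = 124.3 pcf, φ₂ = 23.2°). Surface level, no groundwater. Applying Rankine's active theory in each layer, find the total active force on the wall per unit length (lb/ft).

2220 lb/ft

K_a1 = tan²(45°−28.8°/2) = 0.3498; K_a2 = tan²(45°−23.2°/2) = 0.4348.
Layer 1: σ at base = K_a1 γ₁ h₁ = 181.6 psf; P₁ = ½×181.6×4.6 = 417.8.
Layer 2: σ_v at top = γ₁h₁ = 519.3; σ_h top = K_a2×519.3 = 225.8; σ_h base = K_a2×(519.3+124.3×5.0) = 496.0.
P₂ = ½(225.8+496.0)×5.0 = 1805. Total P_a = 417.8+1805 = 2222 lb/ft.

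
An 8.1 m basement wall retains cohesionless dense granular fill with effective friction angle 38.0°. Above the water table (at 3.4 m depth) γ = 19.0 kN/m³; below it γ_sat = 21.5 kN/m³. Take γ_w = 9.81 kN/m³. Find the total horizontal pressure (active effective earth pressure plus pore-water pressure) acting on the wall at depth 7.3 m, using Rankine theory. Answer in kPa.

K_a = (1 − sin φ)/(1 + sin φ) = 0.2379.
γ' = 21.5 − 9.81 = 11.69 kN/m³.
Effective vertical stress at 7.3 m: σ'_v = 19.0×3.4 + 11.69×3.90 = 110.2 kPa.
σ'_h = K_a σ'_v = 0.2379 × 110.2 = 26.21 kPa; u = γ_w × 3.90 = 38.26 kPa.
Total σ_h = 26.21 + 38.26 = 64.47 kPa.

64.5 kPa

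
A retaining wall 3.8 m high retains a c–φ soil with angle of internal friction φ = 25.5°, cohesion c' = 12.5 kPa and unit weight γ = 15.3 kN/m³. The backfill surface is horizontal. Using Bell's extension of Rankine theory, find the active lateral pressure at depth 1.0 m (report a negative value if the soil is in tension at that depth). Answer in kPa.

K_a = (1 − sin φ)/(1 + sin φ) = 0.3981.
σ_a = K_a γ z − 2c√K_a = 0.3981×15.3×1.0 − 2×12.5×0.6310 = -9.683 kPa.

-9.68 kPa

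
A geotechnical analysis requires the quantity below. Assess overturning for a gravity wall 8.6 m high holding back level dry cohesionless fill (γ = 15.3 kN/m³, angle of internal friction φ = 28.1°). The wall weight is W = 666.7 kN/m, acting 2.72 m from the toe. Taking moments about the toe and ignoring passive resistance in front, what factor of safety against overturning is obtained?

K_a = tan²(45° − 28.1°/2) = 0.3596.
P_a = ½K_aγH² = 0.5×0.3596×15.3×8.6² = 203.5 kN/m, acting at H/3 = 2.867 m above the base.
Overturning moment M_o = P_a × H/3 = 203.5 × 2.867 = 583.3.
Resisting moment M_r = W × 2.72 = 666.7 × 2.72 = 1813.
FS_overturning = M_r/M_o = 1813/583.3 = 3.109.

3.11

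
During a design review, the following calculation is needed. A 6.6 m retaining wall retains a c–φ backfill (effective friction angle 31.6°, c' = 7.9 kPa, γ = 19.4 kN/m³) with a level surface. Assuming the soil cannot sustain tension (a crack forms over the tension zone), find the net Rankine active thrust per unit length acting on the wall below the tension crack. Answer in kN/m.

80.1 kN/m

K_a = 0.3123; √K_a = 0.5589.
Tension-crack depth z_c = 2c/(γ√K_a) = 2×7.9/(19.4×0.5589) = 1.457 m.
σ_a at base = K_a γ H − 2c√K_a = 0.3123×19.4×6.6 − 2×7.9×0.5589 = 31.16 kPa.
P_a = ½ × 31.16 × (H − z_c) = 0.5×31.16×5.143 = 80.13 kN/m.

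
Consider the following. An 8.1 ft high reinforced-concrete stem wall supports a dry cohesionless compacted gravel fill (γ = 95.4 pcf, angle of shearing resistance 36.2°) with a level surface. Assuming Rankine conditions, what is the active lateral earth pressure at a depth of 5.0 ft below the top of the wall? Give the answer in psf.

K_a = (1 − sin φ)/(1 + sin φ) = 0.2574.
σ_h = K_a γ z = 0.2574 × 95.4 × 5.0 = 122.8 psf.

123 psf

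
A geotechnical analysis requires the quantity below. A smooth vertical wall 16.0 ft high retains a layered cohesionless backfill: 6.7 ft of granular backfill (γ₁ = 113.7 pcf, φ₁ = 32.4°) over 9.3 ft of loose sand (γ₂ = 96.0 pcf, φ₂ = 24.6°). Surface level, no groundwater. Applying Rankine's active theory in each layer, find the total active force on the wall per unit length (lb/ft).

5400 lb/ft

K_a1 = tan²(45°−32.4°/2) = 0.3022; K_a2 = tan²(45°−24.6°/2) = 0.4121.
Layer 1: σ at base = K_a1 γ₁ h₁ = 230.2 psf; P₁ = ½×230.2×6.7 = 771.3.
Layer 2: σ_v at top = γ₁h₁ = 761.8; σ_h top = K_a2×761.8 = 314.0; σ_h base = K_a2×(761.8+96.0×9.3) = 681.9.
P₂ = ½(314.0+681.9)×9.3 = 4631. Total P_a = 771.3+4631 = 5402 lb/ft.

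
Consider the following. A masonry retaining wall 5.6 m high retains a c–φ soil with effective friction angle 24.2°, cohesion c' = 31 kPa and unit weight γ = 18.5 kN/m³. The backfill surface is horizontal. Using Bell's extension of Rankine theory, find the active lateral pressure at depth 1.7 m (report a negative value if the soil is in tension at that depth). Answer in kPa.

K_a = (1 − sin φ)/(1 + sin φ) = 0.4185.
σ_a = K_a γ z − 2c√K_a = 0.4185×18.5×1.7 − 2×31×0.6469 = -26.95 kPa.

-26.9 kPa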